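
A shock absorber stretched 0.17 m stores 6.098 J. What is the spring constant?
k = 2·PE/x² = 2·6.098/(0.17)² = 422.0 N/m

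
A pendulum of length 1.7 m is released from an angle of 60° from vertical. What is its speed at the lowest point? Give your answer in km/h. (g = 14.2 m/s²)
h = L(1 − cosθ) = 1.7(1 − cos60°) = 0.85 m
v = √(2gh) = √(2·14.2·0.85) = 4.91325 m/s = 17.69 km/h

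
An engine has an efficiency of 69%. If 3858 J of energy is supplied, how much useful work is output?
W_out = η·W_in = 0.69·3858 = 2662.02 J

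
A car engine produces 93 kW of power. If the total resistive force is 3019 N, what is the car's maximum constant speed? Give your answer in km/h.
P = Fv ⇒ v = P/F = 93000 W/3019.0 N = 30.8049 m/s = 110.9 km/h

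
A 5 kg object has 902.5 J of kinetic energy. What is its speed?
v = √(2·KE/m) = √(2·902.5/5) = 19.0 m/s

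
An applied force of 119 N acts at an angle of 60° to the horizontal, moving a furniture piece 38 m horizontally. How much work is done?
W = F·d·cosθ = (119)(38)cos(60°) = 2261 J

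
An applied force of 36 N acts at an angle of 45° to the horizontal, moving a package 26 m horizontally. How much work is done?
W = F·d·cosθ = (36)(26)cos(45°) = 661.9 J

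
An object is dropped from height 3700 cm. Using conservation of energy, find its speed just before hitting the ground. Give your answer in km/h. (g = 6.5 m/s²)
Convert to SI: h = 37.0 m
mgh = ½mv² ⇒ v = √(2gh) = √(2·6.5·37.0) = 21.9317 m/s = 78.95 km/h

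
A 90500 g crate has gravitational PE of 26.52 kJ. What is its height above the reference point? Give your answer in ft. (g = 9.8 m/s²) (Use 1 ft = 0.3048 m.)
Convert to SI: m = 90.5 kg, PE = 26520.0 J
h = PE/(mg) = 26520.0/(90.5·9.8) = 29.9019 m = 98.1 ft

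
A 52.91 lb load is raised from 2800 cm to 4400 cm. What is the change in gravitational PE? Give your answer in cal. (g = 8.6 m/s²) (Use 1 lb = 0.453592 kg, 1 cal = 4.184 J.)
Convert to SI: m = 23.9996 kg, Δh = 16.0 m
ΔPE = mgΔh = (23.9996)(8.6)(16.0) = 3302.34 J = 789.3 cal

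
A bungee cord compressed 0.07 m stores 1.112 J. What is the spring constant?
k = 2·PE/x² = 2·1.112/(0.07)² = 453.9 N/m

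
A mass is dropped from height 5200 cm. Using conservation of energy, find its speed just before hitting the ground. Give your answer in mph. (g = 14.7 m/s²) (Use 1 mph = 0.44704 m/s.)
Convert to SI: h = 52.0 m
mgh = ½mv² ⇒ v = √(2gh) = √(2·14.7·52.0) = 39.0999 m/s = 87.46 mph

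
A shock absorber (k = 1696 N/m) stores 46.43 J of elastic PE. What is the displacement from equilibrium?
x = √(2·PE/k) = √(2·46.43/1696) = 0.234 m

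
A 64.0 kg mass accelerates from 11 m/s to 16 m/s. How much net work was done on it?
W = ΔKE = ½m(v₂² − v₁²) = ½(64.0)(16² − 11²) = 4320.0 J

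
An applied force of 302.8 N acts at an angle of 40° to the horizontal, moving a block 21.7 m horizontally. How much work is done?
W = F·d·cosθ = (302.8)(21.7)cos(40°) = 5033 J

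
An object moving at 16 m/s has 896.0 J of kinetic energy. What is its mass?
m = 2·KE/v² = 2·896.0/(16)² = 7.0 kg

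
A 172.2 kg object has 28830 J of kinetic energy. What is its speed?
v = √(2·KE/m) = √(2·28830/172.2) = 18.3 m/s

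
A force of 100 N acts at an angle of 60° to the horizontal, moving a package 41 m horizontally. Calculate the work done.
W = F·d·cosθ = (100)(41)cos(60°) = 2050 J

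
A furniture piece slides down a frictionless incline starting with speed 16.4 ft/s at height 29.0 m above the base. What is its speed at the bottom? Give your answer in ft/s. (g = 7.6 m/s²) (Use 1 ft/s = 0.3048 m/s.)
Convert to SI: v₀ = 4.99872 m/s, h = 29.0 m
½mv₀² + mgh = ½mv² ⇒ v = √(v₀² + 2gh) = √(4.99872² + 2·7.6·29.0) = 21.5821 m/s = 70.81 ft/s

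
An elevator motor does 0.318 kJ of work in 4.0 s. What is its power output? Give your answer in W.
Convert to SI: W = 318.0 J, t = 4.0 s
P = W/t = 318.0/4.0 = 79.5 W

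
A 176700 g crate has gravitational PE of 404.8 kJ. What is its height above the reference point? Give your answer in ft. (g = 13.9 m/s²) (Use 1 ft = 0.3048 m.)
Convert to SI: m = 176.7 kg, PE = 404800 J
h = PE/(mg) = 404800/(176.7·13.9) = 164.812 m = 540.7 ft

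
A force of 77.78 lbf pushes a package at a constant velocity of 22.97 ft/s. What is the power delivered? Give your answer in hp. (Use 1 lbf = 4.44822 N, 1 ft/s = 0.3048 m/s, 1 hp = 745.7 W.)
Convert to SI: F = 345.983 N, v = 7.00126 m/s
P = Fv = (345.983)(7.00126) = 2422.31 W = 3.248 hp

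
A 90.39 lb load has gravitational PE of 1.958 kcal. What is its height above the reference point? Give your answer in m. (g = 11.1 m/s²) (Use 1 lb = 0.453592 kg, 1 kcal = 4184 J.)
Convert to SI: m = 41.0002 kg, PE = 8192.27 J
h = PE/(mg) = 8192.27/(41.0002·11.1) = 18.0 m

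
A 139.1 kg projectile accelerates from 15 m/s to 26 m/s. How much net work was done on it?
W = ΔKE = ½m(v₂² − v₁²) = ½(139.1)(26² − 15²) = 31367.05 J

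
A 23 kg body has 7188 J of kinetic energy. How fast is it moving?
v = √(2·KE/m) = √(2·7188/23) = 25.0 m/s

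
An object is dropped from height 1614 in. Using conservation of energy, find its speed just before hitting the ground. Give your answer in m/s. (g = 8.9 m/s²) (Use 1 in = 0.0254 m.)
Convert to SI: h = 40.9956 m
mgh = ½mv² ⇒ v = √(2gh) = √(2·8.9·40.9956) = 27.01 m/s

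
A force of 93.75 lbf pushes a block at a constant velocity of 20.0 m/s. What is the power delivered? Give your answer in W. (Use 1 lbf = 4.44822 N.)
Convert to SI: F = 417.021 N, v = 20.0 m/s
P = Fv = (417.021)(20.0) = 8340 W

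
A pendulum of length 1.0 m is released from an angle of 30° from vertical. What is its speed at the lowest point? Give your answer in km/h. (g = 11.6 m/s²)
h = L(1 − cosθ) = 1.0(1 − cos30°) = 0.133975 m
v = √(2gh) = √(2·11.6·0.133975) = 1.76301 m/s = 6.347 km/h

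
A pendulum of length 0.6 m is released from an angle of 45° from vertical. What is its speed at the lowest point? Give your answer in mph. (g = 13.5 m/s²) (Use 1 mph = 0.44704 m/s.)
h = L(1 − cosθ) = 0.6(1 − cos45°) = 0.175736 m
v = √(2gh) = √(2·13.5·0.175736) = 2.17827 m/s = 4.873 mph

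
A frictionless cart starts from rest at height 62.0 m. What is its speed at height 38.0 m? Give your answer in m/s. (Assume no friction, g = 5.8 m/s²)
mgh₁ = mgh₂ + ½mv² ⇒ v = √(2g(h₁−h₂)) = √(2·5.8·24.0) = 16.69 m/s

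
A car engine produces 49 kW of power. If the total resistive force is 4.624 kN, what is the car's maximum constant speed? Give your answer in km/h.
Convert to SI: F = 4624.0 N
P = Fv ⇒ v = P/F = 49000 W/4624.0 N = 10.5969 m/s = 38.15 km/h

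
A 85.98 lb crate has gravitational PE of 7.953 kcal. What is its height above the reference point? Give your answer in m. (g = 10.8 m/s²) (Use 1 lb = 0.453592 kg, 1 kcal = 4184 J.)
Convert to SI: m = 38.9998 kg, PE = 33275.4 J
h = PE/(mg) = 33275.4/(38.9998·10.8) = 79.0 m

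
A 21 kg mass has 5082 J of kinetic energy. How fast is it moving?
v = √(2·KE/m) = √(2·5082/21) = 22.0 m/s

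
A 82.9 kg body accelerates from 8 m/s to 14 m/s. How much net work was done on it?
W = ΔKE = ½m(v₂² − v₁²) = ½(82.9)(14² − 8²) = 5471.4 J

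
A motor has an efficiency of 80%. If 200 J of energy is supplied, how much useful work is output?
W_out = η·W_in = 0.8·200 = 160.0 J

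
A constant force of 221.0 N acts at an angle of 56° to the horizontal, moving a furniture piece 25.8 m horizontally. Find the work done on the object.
W = F·d·cosθ = (221.0)(25.8)cos(56°) = 3188 J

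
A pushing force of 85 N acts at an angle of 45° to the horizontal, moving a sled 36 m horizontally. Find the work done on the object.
W = F·d·cosθ = (85)(36)cos(45°) = 2164 J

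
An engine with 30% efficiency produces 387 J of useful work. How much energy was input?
W_in = W_out/η = 387/0.3 = 1290 J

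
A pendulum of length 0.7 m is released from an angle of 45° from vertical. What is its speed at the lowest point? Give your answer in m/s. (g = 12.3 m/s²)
h = L(1 − cosθ) = 0.7(1 − cos45°) = 0.205025 m
v = √(2gh) = √(2·12.3·0.205025) = 2.246 m/s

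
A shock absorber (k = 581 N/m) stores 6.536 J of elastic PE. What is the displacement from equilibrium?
x = √(2·PE/k) = √(2·6.536/581) = 0.15 m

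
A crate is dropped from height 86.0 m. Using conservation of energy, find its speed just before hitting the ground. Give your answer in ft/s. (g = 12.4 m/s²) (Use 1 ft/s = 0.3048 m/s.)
mgh = ½mv² ⇒ v = √(2gh) = √(2·12.4·86.0) = 46.1822 m/s = 151.5 ft/s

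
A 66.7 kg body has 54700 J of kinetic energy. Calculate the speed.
v = √(2·KE/m) = √(2·54700/66.7) = 40.5 m/s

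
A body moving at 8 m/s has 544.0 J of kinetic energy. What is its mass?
m = 2·KE/v² = 2·544.0/(8)² = 17.0 kg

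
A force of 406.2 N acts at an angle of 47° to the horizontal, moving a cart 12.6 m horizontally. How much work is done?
W = F·d·cosθ = (406.2)(12.6)cos(47°) = 3491 J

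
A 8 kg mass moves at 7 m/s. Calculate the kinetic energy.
KE = ½mv² = ½(8)(7)² = 196.0 J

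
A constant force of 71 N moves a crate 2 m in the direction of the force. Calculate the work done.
W = F·d = (71)(2) = 142.0 J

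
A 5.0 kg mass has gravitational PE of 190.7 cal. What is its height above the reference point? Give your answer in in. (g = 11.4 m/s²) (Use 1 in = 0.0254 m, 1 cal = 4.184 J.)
Convert to SI: m = 5.0 kg, PE = 797.889 J
h = PE/(mg) = 797.889/(5.0·11.4) = 13.998 m = 551.1 in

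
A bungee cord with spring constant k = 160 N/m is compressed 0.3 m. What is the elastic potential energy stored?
PE = ½kx² = ½(160)(0.3)² = 7.2 J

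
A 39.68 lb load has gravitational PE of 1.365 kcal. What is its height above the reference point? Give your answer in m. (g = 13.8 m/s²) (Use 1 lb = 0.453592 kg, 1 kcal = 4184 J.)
Convert to SI: m = 17.9985 kg, PE = 5711.16 J
h = PE/(mg) = 5711.16/(17.9985·13.8) = 22.99 m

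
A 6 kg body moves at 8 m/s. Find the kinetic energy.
KE = ½mv² = ½(6)(8)² = 192.0 J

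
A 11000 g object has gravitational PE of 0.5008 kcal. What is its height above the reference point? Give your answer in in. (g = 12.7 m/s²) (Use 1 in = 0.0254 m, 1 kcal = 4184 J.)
Convert to SI: m = 11.0 kg, PE = 2095.35 J
h = PE/(mg) = 2095.35/(11.0·12.7) = 14.9989 m = 590.5 in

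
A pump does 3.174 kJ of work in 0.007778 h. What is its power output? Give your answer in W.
Convert to SI: W = 3174.0 J, t = 28.0008 s
P = W/t = 3174.0/28.0008 = 113.4 W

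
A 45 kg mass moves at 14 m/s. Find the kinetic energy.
KE = ½mv² = ½(45)(14)² = 4410.0 J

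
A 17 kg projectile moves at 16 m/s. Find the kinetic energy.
KE = ½mv² = ½(17)(16)² = 2176.0 J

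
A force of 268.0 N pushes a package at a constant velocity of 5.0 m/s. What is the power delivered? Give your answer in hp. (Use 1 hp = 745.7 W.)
P = Fv = (268.0)(5.0) = 1340.0 W = 1.797 hp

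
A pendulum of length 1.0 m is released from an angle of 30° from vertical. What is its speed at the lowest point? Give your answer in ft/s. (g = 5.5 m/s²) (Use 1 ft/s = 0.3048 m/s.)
h = L(1 − cosθ) = 1.0(1 − cos30°) = 0.133975 m
v = √(2gh) = √(2·5.5·0.133975) = 1.21397 m/s = 3.983 ft/s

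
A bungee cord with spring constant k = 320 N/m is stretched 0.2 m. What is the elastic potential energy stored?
PE = ½kx² = ½(320)(0.2)² = 6.4 J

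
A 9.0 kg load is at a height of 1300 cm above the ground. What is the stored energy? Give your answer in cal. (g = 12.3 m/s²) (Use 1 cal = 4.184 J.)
Convert to SI: m = 9.0 kg, h = 13.0 m
PE = mgh = (9.0)(12.3)(13.0) = 1439.1 J = 344.0 cal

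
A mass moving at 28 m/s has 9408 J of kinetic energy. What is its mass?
m = 2·KE/v² = 2·9408/(28)² = 24.0 kg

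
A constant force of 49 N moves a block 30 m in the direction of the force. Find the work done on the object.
W = F·d = (49)(30) = 1470 J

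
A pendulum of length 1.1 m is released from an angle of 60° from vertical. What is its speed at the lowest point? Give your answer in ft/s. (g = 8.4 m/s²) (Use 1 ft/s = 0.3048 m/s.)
h = L(1 − cosθ) = 1.1(1 − cos60°) = 0.55 m
v = √(2gh) = √(2·8.4·0.55) = 3.03974 m/s = 9.973 ft/s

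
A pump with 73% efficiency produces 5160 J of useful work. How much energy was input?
W_in = W_out/η = 5160/0.73 = 7068 J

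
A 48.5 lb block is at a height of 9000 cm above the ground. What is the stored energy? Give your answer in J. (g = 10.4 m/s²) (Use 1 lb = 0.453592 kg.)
Convert to SI: m = 21.9992 kg, h = 90.0 m
PE = mgh = (21.9992)(10.4)(90.0) = 20590 J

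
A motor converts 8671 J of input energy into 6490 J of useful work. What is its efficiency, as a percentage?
η = W_out/W_in = 6490/8671 = 74.85%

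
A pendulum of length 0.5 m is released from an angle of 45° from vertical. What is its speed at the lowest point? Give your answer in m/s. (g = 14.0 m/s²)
h = L(1 − cosθ) = 0.5(1 − cos45°) = 0.146447 m
v = √(2gh) = √(2·14.0·0.146447) = 2.025 m/s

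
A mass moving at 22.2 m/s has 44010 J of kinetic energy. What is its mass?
m = 2·KE/v² = 2·44010/(22.2)² = 178.6 kg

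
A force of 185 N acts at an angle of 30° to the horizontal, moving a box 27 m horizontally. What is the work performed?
W = F·d·cosθ = (185)(27)cos(30°) = 4326 J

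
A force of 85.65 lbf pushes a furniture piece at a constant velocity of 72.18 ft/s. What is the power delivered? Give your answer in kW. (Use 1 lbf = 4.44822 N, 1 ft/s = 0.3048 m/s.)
Convert to SI: F = 380.99 N, v = 22.0005 m/s
P = Fv = (380.99)(22.0005) = 8381.96 W = 8.382 kW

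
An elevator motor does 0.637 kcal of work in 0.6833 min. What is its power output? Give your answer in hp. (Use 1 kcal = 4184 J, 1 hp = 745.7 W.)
Convert to SI: W = 2665.21 J, t = 40.998 s
P = W/t = 2665.21/40.998 = 65.0082 W = 0.08718 hp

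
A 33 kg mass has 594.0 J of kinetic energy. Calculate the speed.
v = √(2·KE/m) = √(2·594.0/33) = 6.0 m/s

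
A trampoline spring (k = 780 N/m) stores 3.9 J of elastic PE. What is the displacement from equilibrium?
x = √(2·PE/k) = √(2·3.9/780) = 0.1 m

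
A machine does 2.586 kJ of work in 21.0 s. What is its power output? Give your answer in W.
Convert to SI: W = 2586.0 J, t = 21.0 s
P = W/t = 2586.0/21.0 = 123.1 W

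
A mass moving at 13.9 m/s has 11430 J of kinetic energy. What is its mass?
m = 2·KE/v² = 2·11430/(13.9)² = 118.3 kg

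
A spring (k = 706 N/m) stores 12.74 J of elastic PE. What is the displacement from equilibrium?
x = √(2·PE/k) = √(2·12.74/706) = 0.19 m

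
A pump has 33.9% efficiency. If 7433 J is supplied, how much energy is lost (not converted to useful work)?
W_lost = W_in(1 − η) = 7433·(1 − 0.339) = 4913 J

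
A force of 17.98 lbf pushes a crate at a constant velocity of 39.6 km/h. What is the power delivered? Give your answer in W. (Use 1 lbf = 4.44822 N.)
Convert to SI: F = 79.979 N, v = 11.0 m/s
P = Fv = (79.979)(11.0) = 879.8 W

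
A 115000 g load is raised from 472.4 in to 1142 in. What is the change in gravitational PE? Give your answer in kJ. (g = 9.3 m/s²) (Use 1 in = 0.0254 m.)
Convert to SI: m = 115.0 kg, Δh = 17.0078 m
ΔPE = mgΔh = (115.0)(9.3)(17.0078) = 18189.9 J = 18.19 kJ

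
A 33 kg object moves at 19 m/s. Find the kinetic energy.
KE = ½mv² = ½(33)(19)² = 5956.5 J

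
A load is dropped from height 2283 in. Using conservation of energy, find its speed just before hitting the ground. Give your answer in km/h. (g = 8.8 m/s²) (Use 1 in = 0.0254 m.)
Convert to SI: h = 57.9882 m
mgh = ½mv² ⇒ v = √(2gh) = √(2·8.8·57.9882) = 31.9467 m/s = 115.0 km/h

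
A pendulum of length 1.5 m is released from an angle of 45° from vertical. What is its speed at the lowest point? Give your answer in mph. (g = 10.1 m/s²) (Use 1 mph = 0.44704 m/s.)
h = L(1 − cosθ) = 1.5(1 − cos45°) = 0.43934 m
v = √(2gh) = √(2·10.1·0.43934) = 2.97904 m/s = 6.664 mph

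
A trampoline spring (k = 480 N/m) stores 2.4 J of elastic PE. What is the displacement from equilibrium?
x = √(2·PE/k) = √(2·2.4/480) = 0.1 m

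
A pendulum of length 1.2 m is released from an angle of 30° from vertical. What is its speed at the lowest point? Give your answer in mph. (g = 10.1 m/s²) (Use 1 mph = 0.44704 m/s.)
h = L(1 − cosθ) = 1.2(1 − cos30°) = 0.16077 m
v = √(2gh) = √(2·10.1·0.16077) = 1.80209 m/s = 4.031 mph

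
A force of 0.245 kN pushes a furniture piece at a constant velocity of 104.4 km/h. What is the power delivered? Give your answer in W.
Convert to SI: F = 245.0 N, v = 29.0 m/s
P = Fv = (245.0)(29.0) = 7105 W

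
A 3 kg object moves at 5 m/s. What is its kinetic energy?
KE = ½mv² = ½(3)(5)² = 37.5 J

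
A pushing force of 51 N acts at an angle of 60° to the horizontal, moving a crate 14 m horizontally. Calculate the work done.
W = F·d·cosθ = (51)(14)cos(60°) = 357.0 J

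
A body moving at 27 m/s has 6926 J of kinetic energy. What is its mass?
m = 2·KE/v² = 2·6926/(27)² = 19.0 kg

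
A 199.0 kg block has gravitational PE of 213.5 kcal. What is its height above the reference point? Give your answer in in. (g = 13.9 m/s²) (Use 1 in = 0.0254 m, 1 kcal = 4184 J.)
Convert to SI: m = 199.0 kg, PE = 893284 J
h = PE/(mg) = 893284/(199.0·13.9) = 322.94 m = 12710 in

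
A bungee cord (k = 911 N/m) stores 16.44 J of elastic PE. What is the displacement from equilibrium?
x = √(2·PE/k) = √(2·16.44/911) = 0.19 m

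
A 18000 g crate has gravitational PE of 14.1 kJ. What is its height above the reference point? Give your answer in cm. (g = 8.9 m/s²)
Convert to SI: m = 18.0 kg, PE = 14100.0 J
h = PE/(mg) = 14100.0/(18.0·8.9) = 88.01498 m = 8801 cm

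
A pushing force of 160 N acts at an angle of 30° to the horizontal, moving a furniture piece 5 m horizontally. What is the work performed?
W = F·d·cosθ = (160)(5)cos(30°) = 692.8 J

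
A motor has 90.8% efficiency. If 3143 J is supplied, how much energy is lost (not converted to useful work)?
W_lost = W_in(1 − η) = 3143·(1 − 0.908) = 289.2 J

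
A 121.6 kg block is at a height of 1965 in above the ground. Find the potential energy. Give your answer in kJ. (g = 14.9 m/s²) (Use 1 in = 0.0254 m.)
Convert to SI: m = 121.6 kg, h = 49.911 m
PE = mgh = (121.6)(14.9)(49.911) = 90430.7 J = 90.43 kJ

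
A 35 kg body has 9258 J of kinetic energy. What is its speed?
v = √(2·KE/m) = √(2·9258/35) = 23.0 m/s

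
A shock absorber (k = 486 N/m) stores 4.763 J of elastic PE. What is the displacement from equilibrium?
x = √(2·PE/k) = √(2·4.763/486) = 0.14 m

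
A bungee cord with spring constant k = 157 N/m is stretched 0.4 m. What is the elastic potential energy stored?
PE = ½kx² = ½(157)(0.4)² = 12.56 J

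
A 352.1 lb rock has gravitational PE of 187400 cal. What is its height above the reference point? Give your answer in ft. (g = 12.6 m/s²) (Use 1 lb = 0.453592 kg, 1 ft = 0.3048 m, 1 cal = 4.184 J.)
Convert to SI: m = 159.71 kg, PE = 784082 J
h = PE/(mg) = 784082/(159.71·12.6) = 389.636 m = 1278 ft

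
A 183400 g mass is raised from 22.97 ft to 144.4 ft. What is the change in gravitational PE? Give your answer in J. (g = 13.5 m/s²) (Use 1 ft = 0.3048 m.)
Convert to SI: m = 183.4 kg, Δh = 37.0119 m
ΔPE = mgΔh = (183.4)(13.5)(37.0119) = 91640 J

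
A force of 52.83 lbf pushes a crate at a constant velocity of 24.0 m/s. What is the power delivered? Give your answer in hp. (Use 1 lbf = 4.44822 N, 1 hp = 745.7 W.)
Convert to SI: F = 234.999 N, v = 24.0 m/s
P = Fv = (234.999)(24.0) = 5639.99 W = 7.563 hp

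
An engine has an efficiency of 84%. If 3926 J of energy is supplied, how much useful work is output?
W_out = η·W_in = 0.84·3926 = 3297.84 J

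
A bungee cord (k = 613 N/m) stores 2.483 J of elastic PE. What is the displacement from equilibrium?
x = √(2·PE/k) = √(2·2.483/613) = 0.09001 m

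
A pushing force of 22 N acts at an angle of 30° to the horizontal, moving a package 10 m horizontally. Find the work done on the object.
W = F·d·cosθ = (22)(10)cos(30°) = 190.5 J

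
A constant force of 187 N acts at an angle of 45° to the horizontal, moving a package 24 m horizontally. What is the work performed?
W = F·d·cosθ = (187)(24)cos(45°) = 3173 J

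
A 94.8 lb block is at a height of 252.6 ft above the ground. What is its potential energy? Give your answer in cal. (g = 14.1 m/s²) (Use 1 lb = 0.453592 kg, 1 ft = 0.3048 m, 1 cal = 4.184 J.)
Convert to SI: m = 43.0005 kg, h = 76.9925 m
PE = mgh = (43.0005)(14.1)(76.9925) = 46681.1 J = 11160 cal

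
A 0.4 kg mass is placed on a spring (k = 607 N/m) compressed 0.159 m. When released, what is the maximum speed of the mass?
½kx² = ½mv² ⇒ v = x√(k/m) = (0.159)√(607/0.4) = 6.194 m/s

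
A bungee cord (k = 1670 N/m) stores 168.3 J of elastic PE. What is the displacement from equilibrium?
x = √(2·PE/k) = √(2·168.3/1670) = 0.449 m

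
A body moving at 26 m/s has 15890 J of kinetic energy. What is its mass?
m = 2·KE/v² = 2·15890/(26)² = 47.01 kg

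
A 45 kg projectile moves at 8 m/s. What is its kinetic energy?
KE = ½mv² = ½(45)(8)² = 1440.0 J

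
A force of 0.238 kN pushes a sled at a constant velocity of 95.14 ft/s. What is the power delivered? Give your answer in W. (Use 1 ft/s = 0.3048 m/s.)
Convert to SI: F = 238.0 N, v = 28.9987 m/s
P = Fv = (238.0)(28.9987) = 6902 W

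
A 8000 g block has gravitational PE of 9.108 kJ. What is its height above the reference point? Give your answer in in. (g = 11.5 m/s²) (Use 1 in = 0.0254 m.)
Convert to SI: m = 8.0 kg, PE = 9108.0 J
h = PE/(mg) = 9108.0/(8.0·11.5) = 99.0 m = 3898 in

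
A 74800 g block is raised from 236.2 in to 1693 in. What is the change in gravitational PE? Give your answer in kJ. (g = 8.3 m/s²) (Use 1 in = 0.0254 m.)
Convert to SI: m = 74.8 kg, Δh = 37.0027 m
ΔPE = mgΔh = (74.8)(8.3)(37.0027) = 22972.8 J = 22.97 kJ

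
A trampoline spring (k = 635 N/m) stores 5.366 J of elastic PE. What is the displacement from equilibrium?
x = √(2·PE/k) = √(2·5.366/635) = 0.13 m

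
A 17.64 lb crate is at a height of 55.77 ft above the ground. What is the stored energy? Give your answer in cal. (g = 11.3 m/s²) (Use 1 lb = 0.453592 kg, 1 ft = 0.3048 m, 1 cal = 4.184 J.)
Convert to SI: m = 8.00136 kg, h = 16.9987 m
PE = mgh = (8.00136)(11.3)(16.9987) = 1536.94 J = 367.3 cal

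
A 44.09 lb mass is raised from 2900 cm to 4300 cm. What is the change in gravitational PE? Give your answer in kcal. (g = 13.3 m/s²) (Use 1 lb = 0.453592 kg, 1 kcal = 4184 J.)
Convert to SI: m = 19.9989 kg, Δh = 14.0 m
ΔPE = mgΔh = (19.9989)(13.3)(14.0) = 3723.79 J = 0.89 kcal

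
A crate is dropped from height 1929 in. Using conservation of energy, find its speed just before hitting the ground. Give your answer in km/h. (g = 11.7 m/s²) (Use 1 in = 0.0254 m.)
Convert to SI: h = 48.9966 m
mgh = ½mv² ⇒ v = √(2gh) = √(2·11.7·48.9966) = 33.8603 m/s = 121.9 km/h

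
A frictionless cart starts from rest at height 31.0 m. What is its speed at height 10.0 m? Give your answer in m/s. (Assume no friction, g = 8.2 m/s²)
mgh₁ = mgh₂ + ½mv² ⇒ v = √(2g(h₁−h₂)) = √(2·8.2·21.0) = 18.56 m/s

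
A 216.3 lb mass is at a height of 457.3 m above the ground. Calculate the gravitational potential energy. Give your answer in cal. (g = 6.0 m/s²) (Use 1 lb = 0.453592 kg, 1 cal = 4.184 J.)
Convert to SI: m = 98.1119 kg, h = 457.3 m
PE = mgh = (98.1119)(6.0)(457.3) = 269200 J = 64340 cal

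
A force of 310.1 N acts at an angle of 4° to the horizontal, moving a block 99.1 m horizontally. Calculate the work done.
W = F·d·cosθ = (310.1)(99.1)cos(4°) = 30660 J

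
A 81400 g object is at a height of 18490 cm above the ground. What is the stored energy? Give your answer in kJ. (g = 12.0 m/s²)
Convert to SI: m = 81.4 kg, h = 184.9 m
PE = mgh = (81.4)(12.0)(184.9) = 180610 J = 180.6 kJ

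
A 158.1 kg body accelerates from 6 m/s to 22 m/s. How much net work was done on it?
W = ΔKE = ½m(v₂² − v₁²) = ½(158.1)(22² − 6²) = 35414.4 J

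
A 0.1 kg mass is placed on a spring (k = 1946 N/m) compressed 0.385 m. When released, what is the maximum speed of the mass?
½kx² = ½mv² ⇒ v = x√(k/m) = (0.385)√(1946/0.1) = 53.71 m/s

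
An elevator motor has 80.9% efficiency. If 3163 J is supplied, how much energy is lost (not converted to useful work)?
W_lost = W_in(1 − η) = 3163·(1 − 0.809) = 604.1 J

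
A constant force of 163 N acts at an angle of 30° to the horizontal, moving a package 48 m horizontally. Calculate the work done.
W = F·d·cosθ = (163)(48)cos(30°) = 6776 J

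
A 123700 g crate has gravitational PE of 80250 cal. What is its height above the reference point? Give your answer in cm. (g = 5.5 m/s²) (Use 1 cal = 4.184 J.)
Convert to SI: m = 123.7 kg, PE = 335766 J
h = PE/(mg) = 335766/(123.7·5.5) = 493.52 m = 49350 cm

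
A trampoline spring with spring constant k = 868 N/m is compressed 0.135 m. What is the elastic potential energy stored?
PE = ½kx² = ½(868)(0.135)² = 7.91 J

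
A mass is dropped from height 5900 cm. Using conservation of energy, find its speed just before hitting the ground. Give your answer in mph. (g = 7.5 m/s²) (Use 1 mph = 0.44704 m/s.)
Convert to SI: h = 59.0 m
mgh = ½mv² ⇒ v = √(2gh) = √(2·7.5·59.0) = 29.7489 m/s = 66.55 mph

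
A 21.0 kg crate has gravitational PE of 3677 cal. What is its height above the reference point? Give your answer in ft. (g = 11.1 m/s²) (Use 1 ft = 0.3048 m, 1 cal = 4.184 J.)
Convert to SI: m = 21.0 kg, PE = 15384.6 J
h = PE/(mg) = 15384.6/(21.0·11.1) = 65.9999 m = 216.5 ft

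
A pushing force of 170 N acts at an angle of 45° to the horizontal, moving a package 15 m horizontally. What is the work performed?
W = F·d·cosθ = (170)(15)cos(45°) = 1803 J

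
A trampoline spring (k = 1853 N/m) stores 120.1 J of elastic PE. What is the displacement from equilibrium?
x = √(2·PE/k) = √(2·120.1/1853) = 0.36 m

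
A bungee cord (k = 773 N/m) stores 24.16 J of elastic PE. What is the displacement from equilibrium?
x = √(2·PE/k) = √(2·24.16/773) = 0.25 m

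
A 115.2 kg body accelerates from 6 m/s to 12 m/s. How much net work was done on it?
W = ΔKE = ½m(v₂² − v₁²) = ½(115.2)(12² − 6²) = 6220.8 J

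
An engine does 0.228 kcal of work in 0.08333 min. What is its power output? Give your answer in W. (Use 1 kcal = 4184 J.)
Convert to SI: W = 953.952 J, t = 4.9998 s
P = W/t = 953.952/4.9998 = 190.8 W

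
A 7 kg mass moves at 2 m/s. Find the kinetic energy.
KE = ½mv² = ½(7)(2)² = 14.0 J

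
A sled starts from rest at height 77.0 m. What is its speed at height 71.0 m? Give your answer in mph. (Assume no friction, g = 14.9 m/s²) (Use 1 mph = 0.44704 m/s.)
mgh₁ = mgh₂ + ½mv² ⇒ v = √(2g(h₁−h₂)) = √(2·14.9·6.0) = 13.3716 m/s = 29.91 mph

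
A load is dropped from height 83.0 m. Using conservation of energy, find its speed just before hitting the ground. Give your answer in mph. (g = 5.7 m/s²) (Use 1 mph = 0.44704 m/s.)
mgh = ½mv² ⇒ v = √(2gh) = √(2·5.7·83.0) = 30.7604 m/s = 68.81 mph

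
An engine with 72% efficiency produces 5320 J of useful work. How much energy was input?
W_in = W_out/η = 5320/0.72 = 7389 J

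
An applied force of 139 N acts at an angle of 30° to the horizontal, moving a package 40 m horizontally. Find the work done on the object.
W = F·d·cosθ = (139)(40)cos(30°) = 4815 J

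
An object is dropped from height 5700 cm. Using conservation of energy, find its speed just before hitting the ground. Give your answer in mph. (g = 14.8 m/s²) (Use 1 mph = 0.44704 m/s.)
Convert to SI: h = 57.0 m
mgh = ½mv² ⇒ v = √(2gh) = √(2·14.8·57.0) = 41.0755 m/s = 91.88 mph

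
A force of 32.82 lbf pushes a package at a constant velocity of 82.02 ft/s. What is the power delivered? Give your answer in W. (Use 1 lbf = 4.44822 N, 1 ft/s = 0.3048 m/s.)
Convert to SI: F = 145.991 N, v = 24.9997 m/s
P = Fv = (145.991)(24.9997) = 3650 W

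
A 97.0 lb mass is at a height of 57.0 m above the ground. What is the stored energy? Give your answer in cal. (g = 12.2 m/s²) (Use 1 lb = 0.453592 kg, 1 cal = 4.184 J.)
Convert to SI: m = 43.9984 kg, h = 57.0 m
PE = mgh = (43.9984)(12.2)(57.0) = 30596.5 J = 7313 cal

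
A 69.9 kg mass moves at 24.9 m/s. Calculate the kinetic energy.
KE = ½mv² = ½(69.9)(24.9)² = 21670 J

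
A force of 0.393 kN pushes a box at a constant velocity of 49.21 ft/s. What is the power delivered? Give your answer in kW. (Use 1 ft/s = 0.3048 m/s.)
Convert to SI: F = 393.0 N, v = 14.9992 m/s
P = Fv = (393.0)(14.9992) = 5894.69 W = 5.895 kW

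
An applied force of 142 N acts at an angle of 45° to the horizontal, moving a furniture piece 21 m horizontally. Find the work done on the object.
W = F·d·cosθ = (142)(21)cos(45°) = 2109 J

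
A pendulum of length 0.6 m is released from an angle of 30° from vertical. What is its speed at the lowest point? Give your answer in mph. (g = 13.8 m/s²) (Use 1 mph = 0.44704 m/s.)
h = L(1 − cosθ) = 0.6(1 − cos30°) = 0.0803848 m
v = √(2gh) = √(2·13.8·0.0803848) = 1.4895 m/s = 3.332 mph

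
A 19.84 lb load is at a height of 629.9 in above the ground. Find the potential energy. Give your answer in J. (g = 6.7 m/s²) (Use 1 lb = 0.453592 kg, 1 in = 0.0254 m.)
Convert to SI: m = 8.99927 kg, h = 15.9995 m
PE = mgh = (8.99927)(6.7)(15.9995) = 964.7 J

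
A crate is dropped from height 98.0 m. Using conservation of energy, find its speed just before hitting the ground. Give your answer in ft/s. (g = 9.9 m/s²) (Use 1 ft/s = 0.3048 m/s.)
mgh = ½mv² ⇒ v = √(2gh) = √(2·9.9·98.0) = 44.05 m/s = 144.5 ft/s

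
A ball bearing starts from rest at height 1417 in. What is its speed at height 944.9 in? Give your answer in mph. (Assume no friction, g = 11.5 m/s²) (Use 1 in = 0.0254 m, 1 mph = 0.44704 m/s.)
Convert to SI: h₁−h₂ = 11.9913 m
mgh₁ = mgh₂ + ½mv² ⇒ v = √(2g(h₁−h₂)) = √(2·11.5·11.9913) = 16.6073 m/s = 37.15 mph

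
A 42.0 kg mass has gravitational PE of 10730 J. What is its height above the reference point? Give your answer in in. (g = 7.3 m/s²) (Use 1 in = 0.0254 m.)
h = PE/(mg) = 10730.0/(42.0·7.3) = 34.9967 m = 1378 in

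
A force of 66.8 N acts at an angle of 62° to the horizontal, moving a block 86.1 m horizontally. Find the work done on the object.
W = F·d·cosθ = (66.8)(86.1)cos(62°) = 2700 J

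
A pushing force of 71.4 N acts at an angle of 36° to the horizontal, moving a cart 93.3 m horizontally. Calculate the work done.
W = F·d·cosθ = (71.4)(93.3)cos(36°) = 5389 J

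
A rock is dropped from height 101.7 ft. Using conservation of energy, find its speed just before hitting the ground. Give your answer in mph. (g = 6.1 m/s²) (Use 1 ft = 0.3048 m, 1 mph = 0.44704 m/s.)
Convert to SI: h = 30.9982 m
mgh = ½mv² ⇒ v = √(2gh) = √(2·6.1·30.9982) = 19.4468 m/s = 43.5 mph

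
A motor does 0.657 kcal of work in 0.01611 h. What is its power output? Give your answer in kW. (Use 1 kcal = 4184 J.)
Convert to SI: W = 2748.89 J, t = 57.996 s
P = W/t = 2748.89/57.996 = 47.3979 W = 0.0474 kW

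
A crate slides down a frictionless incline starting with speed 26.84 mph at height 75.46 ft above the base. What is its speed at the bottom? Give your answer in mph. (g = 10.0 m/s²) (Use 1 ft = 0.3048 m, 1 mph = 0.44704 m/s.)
Convert to SI: v₀ = 11.9986 m/s, h = 23.0002 m
½mv₀² + mgh = ½mv² ⇒ v = √(v₀² + 2gh) = √(11.9986² + 2·10.0·23.0002) = 24.5758 m/s = 54.97 mph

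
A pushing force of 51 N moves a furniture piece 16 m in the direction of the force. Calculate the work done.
W = F·d = (51)(16) = 816.0 J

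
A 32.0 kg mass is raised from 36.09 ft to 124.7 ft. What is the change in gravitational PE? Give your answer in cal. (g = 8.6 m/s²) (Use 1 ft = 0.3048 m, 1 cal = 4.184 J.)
Convert to SI: m = 32.0 kg, Δh = 27.0083 m
ΔPE = mgΔh = (32.0)(8.6)(27.0083) = 7432.69 J = 1776 cal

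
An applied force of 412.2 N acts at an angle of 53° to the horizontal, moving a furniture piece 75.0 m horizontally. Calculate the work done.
W = F·d·cosθ = (412.2)(75.0)cos(53°) = 18610 J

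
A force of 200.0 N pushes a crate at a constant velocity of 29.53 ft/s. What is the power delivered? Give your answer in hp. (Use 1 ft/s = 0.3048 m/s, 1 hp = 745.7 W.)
Convert to SI: F = 200.0 N, v = 9.00074 m/s
P = Fv = (200.0)(9.00074) = 1800.15 W = 2.414 hp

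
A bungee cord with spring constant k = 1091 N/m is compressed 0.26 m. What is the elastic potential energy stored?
PE = ½kx² = ½(1091)(0.26)² = 36.88 J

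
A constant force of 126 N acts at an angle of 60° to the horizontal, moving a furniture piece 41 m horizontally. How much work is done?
W = F·d·cosθ = (126)(41)cos(60°) = 2583 J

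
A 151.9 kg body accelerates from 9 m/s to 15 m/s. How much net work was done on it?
W = ΔKE = ½m(v₂² − v₁²) = ½(151.9)(15² − 9²) = 10936.8 J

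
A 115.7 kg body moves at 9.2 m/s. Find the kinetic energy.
KE = ½mv² = ½(115.7)(9.2)² = 4896 J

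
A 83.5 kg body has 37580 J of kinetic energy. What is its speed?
v = √(2·KE/m) = √(2·37580/83.5) = 30.0 m/s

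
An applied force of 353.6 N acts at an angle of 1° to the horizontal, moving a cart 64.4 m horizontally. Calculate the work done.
W = F·d·cosθ = (353.6)(64.4)cos(1°) = 22770 J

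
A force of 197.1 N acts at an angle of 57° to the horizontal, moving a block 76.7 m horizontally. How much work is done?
W = F·d·cosθ = (197.1)(76.7)cos(57°) = 8234 J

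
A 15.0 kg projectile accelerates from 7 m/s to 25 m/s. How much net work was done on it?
W = ΔKE = ½m(v₂² − v₁²) = ½(15.0)(25² − 7²) = 4320.0 J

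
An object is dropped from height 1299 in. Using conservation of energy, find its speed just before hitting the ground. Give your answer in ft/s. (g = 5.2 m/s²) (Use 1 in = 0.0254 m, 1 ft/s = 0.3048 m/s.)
Convert to SI: h = 32.9946 m
mgh = ½mv² ⇒ v = √(2gh) = √(2·5.2·32.9946) = 18.5241 m/s = 60.77 ft/s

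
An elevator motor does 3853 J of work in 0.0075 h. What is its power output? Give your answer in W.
Convert to SI: W = 3853.0 J, t = 27.0 s
P = W/t = 3853.0/27.0 = 142.7 W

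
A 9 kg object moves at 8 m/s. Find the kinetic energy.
KE = ½mv² = ½(9)(8)² = 288.0 J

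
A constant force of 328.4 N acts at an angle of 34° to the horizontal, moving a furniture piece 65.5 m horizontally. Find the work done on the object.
W = F·d·cosθ = (328.4)(65.5)cos(34°) = 17830 J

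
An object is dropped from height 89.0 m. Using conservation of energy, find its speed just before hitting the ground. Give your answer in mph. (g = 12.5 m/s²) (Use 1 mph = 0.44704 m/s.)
mgh = ½mv² ⇒ v = √(2gh) = √(2·12.5·89.0) = 47.1699 m/s = 105.5 mph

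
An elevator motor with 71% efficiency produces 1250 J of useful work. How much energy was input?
W_in = W_out/η = 1250/0.71 = 1761 J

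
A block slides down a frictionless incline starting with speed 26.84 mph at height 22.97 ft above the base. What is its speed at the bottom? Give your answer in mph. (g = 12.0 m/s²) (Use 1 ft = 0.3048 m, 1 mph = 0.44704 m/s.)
Convert to SI: v₀ = 11.9986 m/s, h = 7.00126 m
½mv₀² + mgh = ½mv² ⇒ v = √(v₀² + 2gh) = √(11.9986² + 2·12.0·7.00126) = 17.6634 m/s = 39.51 mph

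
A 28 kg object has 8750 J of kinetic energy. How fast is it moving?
v = √(2·KE/m) = √(2·8750/28) = 25.0 m/s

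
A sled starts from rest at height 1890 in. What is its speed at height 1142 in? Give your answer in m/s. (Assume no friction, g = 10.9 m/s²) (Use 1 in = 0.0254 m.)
Convert to SI: h₁−h₂ = 18.9992 m
mgh₁ = mgh₂ + ½mv² ⇒ v = √(2g(h₁−h₂)) = √(2·10.9·18.9992) = 20.35 m/s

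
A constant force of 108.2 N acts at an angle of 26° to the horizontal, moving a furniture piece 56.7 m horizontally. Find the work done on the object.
W = F·d·cosθ = (108.2)(56.7)cos(26°) = 5514 J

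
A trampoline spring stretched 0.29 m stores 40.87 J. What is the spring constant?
k = 2·PE/x² = 2·40.87/(0.29)² = 971.9 N/m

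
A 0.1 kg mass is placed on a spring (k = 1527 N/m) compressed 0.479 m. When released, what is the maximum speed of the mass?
½kx² = ½mv² ⇒ v = x√(k/m) = (0.479)√(1527/0.1) = 59.19 m/s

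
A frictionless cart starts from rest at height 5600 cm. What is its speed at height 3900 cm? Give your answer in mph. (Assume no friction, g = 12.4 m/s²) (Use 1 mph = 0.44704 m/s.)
Convert to SI: h₁−h₂ = 17.0 m
mgh₁ = mgh₂ + ½mv² ⇒ v = √(2g(h₁−h₂)) = √(2·12.4·17.0) = 20.5329 m/s = 45.93 mph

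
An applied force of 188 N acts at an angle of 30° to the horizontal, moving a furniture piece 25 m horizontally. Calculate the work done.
W = F·d·cosθ = (188)(25)cos(30°) = 4070 J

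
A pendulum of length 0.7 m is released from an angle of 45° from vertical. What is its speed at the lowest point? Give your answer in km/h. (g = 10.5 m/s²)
h = L(1 − cosθ) = 0.7(1 − cos45°) = 0.205025 m
v = √(2gh) = √(2·10.5·0.205025) = 2.07498 m/s = 7.47 km/h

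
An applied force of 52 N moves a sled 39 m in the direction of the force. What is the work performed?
W = F·d = (52)(39) = 2028 J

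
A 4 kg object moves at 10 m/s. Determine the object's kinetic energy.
KE = ½mv² = ½(4)(10)² = 200.0 J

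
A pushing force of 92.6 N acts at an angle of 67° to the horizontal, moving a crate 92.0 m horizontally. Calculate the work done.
W = F·d·cosθ = (92.6)(92.0)cos(67°) = 3329 J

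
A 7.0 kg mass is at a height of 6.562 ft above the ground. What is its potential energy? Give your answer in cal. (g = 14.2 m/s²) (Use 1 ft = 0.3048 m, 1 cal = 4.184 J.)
Convert to SI: m = 7.0 kg, h = 2.0001 m
PE = mgh = (7.0)(14.2)(2.0001) = 198.81 J = 47.52 cal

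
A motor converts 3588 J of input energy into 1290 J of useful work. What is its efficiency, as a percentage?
η = W_out/W_in = 1290/3588 = 35.95%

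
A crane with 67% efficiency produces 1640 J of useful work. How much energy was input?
W_in = W_out/η = 1640/0.67 = 2448 J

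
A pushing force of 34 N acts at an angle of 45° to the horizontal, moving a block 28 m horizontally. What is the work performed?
W = F·d·cosθ = (34)(28)cos(45°) = 673.2 J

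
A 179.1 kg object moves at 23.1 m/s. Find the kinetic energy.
KE = ½mv² = ½(179.1)(23.1)² = 47780 J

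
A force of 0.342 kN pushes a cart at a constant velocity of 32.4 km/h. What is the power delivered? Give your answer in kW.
Convert to SI: F = 342.0 N, v = 9.0 m/s
P = Fv = (342.0)(9.0) = 3078.0 W = 3.078 kW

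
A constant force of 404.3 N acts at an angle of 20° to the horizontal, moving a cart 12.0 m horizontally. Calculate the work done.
W = F·d·cosθ = (404.3)(12.0)cos(20°) = 4559 J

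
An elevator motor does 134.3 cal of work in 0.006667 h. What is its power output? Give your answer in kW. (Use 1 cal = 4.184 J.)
Convert to SI: W = 561.911 J, t = 24.0012 s
P = W/t = 561.911/24.0012 = 23.4118 W = 0.02341 kW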